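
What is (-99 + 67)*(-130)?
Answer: 4160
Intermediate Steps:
(-99 + 67)*(-130) = -32*(-130) = 4160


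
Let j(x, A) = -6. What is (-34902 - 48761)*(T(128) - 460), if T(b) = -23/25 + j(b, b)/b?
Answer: 61705394661/1600 ≈ 3.8566e+7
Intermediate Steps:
T(b) = -23/25 - 6/b
(-34902 - 48761)*(T(128) - 460) = (-34902 - 48761)*((-23/25 - 6/128) - 460) = -83663*((-23/25 - 6*1/128) - 460) = -83663*((-23/25 - 3/64) - 460) = -83663*(-1547/1600 - 460) = -83663*(-737547/1600) = 61705394661/1600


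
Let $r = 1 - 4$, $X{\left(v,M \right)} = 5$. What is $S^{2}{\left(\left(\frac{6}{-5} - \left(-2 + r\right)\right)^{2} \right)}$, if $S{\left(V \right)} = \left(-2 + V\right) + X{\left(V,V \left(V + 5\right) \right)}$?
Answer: $\frac{190096}{625} \approx 304.15$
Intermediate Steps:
$r = -3$
$S{\left(V \right)} = 3 + V$ ($S{\left(V \right)} = \left(-2 + V\right) + 5 = 3 + V$)
$S^{2}{\left(\left(\frac{6}{-5} - \left(-2 + r\right)\right)^{2} \right)} = \left(3 + \left(\frac{6}{-5} + \left(2 - -3\right)\right)^{2}\right)^{2} = \left(3 + \left(6 \left(- \frac{1}{5}\right) + \left(2 + 3\right)\right)^{2}\right)^{2} = \left(3 + \left(- \frac{6}{5} + 5\right)^{2}\right)^{2} = \left(3 + \left(\frac{19}{5}\right)^{2}\right)^{2} = \left(3 + \frac{361}{25}\right)^{2} = \left(\frac{436}{25}\right)^{2} = \frac{190096}{625}$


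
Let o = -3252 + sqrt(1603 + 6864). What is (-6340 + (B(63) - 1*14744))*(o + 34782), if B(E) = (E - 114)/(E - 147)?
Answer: -9306631275/14 - 590335*sqrt(8467)/28 ≈ -6.6670e+8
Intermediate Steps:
B(E) = (-114 + E)/(-147 + E)
o = -3252 + sqrt(8467) ≈ -3160.0
(-6340 + (B(63) - 1*14744))*(o + 34782) = (-6340 + ((-114 + 63)/(-147 + 63) - 1*14744))*((-3252 + sqrt(8467)) + 34782) = (-6340 + (-51/(-84) - 14744))*(31530 + sqrt(8467)) = (-6340 + (-1/84*(-51) - 14744))*(31530 + sqrt(8467)) = (-6340 + (17/28 - 14744))*(31530 + sqrt(8467)) = (-6340 - 412815/28)*(31530 + sqrt(8467)) = -590335*(31530 + sqrt(8467))/28 = -9306631275/14 - 590335*sqrt(8467)/28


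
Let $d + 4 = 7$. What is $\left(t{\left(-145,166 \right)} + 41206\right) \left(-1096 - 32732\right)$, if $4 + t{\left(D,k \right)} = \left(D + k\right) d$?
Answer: $-1395912420$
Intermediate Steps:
$d = 3$ ($d = -4 + 7 = 3$)
$t{\left(D,k \right)} = -4 + 3 D + 3 k$ ($t{\left(D,k \right)} = -4 + \left(D + k\right) 3 = -4 + \left(3 D + 3 k\right) = -4 + 3 D + 3 k$)
$\left(t{\left(-145,166 \right)} + 41206\right) \left(-1096 - 32732\right) = \left(\left(-4 + 3 \left(-145\right) + 3 \cdot 166\right) + 41206\right) \left(-1096 - 32732\right) = \left(\left(-4 - 435 + 498\right) + 41206\right) \left(-33828\right) = \left(59 + 41206\right) \left(-33828\right) = 41265 \left(-33828\right) = -1395912420$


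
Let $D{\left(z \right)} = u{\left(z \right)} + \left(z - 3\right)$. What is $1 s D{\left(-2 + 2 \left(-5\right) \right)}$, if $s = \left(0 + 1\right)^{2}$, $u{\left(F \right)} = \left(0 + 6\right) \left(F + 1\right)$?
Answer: $-81$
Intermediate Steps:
$u{\left(F \right)} = 6 + 6 F$ ($u{\left(F \right)} = 6 \left(1 + F\right) = 6 + 6 F$)
$D{\left(z \right)} = 3 + 7 z$ ($D{\left(z \right)} = \left(6 + 6 z\right) + \left(z - 3\right) = \left(6 + 6 z\right) + \left(-3 + z\right) = 3 + 7 z$)
$s = 1$ ($s = 1^{2} = 1$)
$1 s D{\left(-2 + 2 \left(-5\right) \right)} = 1 \cdot 1 \left(3 + 7 \left(-2 + 2 \left(-5\right)\right)\right) = 1 \left(3 + 7 \left(-2 - 10\right)\right) = 1 \left(3 + 7 \left(-12\right)\right) = 1 \left(3 - 84\right) = 1 \left(-81\right) = -81$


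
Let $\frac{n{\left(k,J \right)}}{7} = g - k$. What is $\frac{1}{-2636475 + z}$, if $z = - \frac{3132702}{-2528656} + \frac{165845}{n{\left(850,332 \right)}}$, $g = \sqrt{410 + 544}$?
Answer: $- \frac{74503670758187072864733544}{196429052455653690142795591273877} + \frac{2783627983318859040 \sqrt{106}}{196429052455653690142795591273877} \approx -3.7929 \cdot 10^{-7}$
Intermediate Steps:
$g = 3 \sqrt{106}$ ($g = \sqrt{954} = 3 \sqrt{106} \approx 30.887$)
$n{\left(k,J \right)} = - 7 k + 21 \sqrt{106}$ ($n{\left(k,J \right)} = 7 \left(3 \sqrt{106} - k\right) = 7 \left(- k + 3 \sqrt{106}\right) = - 7 k + 21 \sqrt{106}$)
$z = \frac{1566351}{1264328} + \frac{165845}{-5950 + 21 \sqrt{106}}$ ($z = - \frac{3132702}{-2528656} + \frac{165845}{\left(-7\right) 850 + 21 \sqrt{106}} = \left(-3132702\right) \left(- \frac{1}{2528656}\right) + \frac{165845}{-5950 + 21 \sqrt{106}} = \frac{1566351}{1264328} + \frac{165845}{-5950 + 21 \sqrt{106}} \approx -27.685$)
$\frac{1}{-2636475 + z} = \frac{1}{-2636475 - \left(\frac{85159372747739}{3192947838808} + \frac{497535 \sqrt{106}}{5050822}\right)} = \frac{1}{- \frac{8418212312694069539}{3192947838808} - \frac{497535 \sqrt{106}}{5050822}}$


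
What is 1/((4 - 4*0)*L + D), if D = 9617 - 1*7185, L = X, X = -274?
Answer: 1/1336 ≈ 0.00074850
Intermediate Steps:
L = -274
D = 2432 (D = 9617 - 7185 = 2432)
1/((4 - 4*0)*L + D) = 1/((4 - 4*0)*(-274) + 2432) = 1/((4 + 0)*(-274) + 2432) = 1/(4*(-274) + 2432) = 1/(-1096 + 2432) = 1/1336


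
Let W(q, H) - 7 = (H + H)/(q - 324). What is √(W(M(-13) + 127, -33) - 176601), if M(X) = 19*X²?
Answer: I*√3314493197/137 ≈ 420.23*I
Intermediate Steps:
W(q, H) = 7 + 2*H/(-324 + q) (W(q, H) = 7 + (H + H)/(q - 324) = 7 + (2*H)/(-324 + q) = 7 + 2*H/(-324 + q))
√(W(M(-13) + 127, -33) - 176601) = √((-2268 + 2*(-33) + 7*(19*(-13)² + 127))/(-324 + (19*(-13)² + 127)) - 176601) = √((-2268 - 66 + 7*(19*169 + 127))/(-324 + (19*169 + 127)) - 176601) = √((-2268 - 66 + 7*(3211 + 127))/(-324 + (3211 + 127)) - 176601) = √((-2268 - 66 + 7*3338)/(-324 + 3338) - 176601) = √((-2268 - 66 + 23366)/3014 - 176601) = √((1/3014)*21032 - 176601) = √(956/137 - 176601) = √(-24193381/137) = I*√3314493197/137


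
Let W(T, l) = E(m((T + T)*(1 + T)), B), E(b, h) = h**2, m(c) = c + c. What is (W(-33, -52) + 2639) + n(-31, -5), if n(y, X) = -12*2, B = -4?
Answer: 2631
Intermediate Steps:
n(y, X) = -24
m(c) = 2*c
W(T, l) = 16 (W(T, l) = (-4)**2 = 16)
(W(-33, -52) + 2639) + n(-31, -5) = (16 + 2639) - 24 = 2655 - 24 = 2631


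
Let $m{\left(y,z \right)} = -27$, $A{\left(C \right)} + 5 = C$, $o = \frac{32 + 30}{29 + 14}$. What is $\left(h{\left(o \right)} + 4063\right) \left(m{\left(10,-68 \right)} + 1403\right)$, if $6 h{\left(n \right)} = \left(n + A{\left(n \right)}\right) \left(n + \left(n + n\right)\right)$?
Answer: $\frac{240309312}{43} \approx 5.5886 \cdot 10^{6}$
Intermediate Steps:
$o = \frac{62}{43} \approx 1.4419$
$A{\left(C \right)} = -5 + C$
$h{\left(n \right)} = \frac{n \left(-5 + 2 n\right)}{2}$ ($h{\left(n \right)} = \frac{\left(n + \left(-5 + n\right)\right) \left(n + \left(n + n\right)\right)}{6} = \frac{\left(-5 + 2 n\right) \left(n + 2 n\right)}{6} = \frac{\left(-5 + 2 n\right) 3 n}{6} = \frac{3 n \left(-5 + 2 n\right)}{6} = \frac{n \left(-5 + 2 n\right)}{2}$)
$\left(h{\left(o \right)} + 4063\right) \left(m{\left(10,-68 \right)} + 1403\right) = \left(\frac{1}{2} \cdot \frac{62}{43} \left(-5 + 2 \cdot \frac{62}{43}\right) + 4063\right) \left(-27 + 1403\right) = \left(\frac{1}{2} \cdot \frac{62}{43} \left(-5 + \frac{124}{43}\right) + 4063\right) 1376 = \left(\frac{1}{2} \cdot \frac{62}{43} \left(- \frac{91}{43}\right) + 4063\right) 1376 = \left(- \frac{2821}{1849} + 4063\right) 1376 = \frac{7509666}{1849} \cdot 1376 = \frac{240309312}{43}$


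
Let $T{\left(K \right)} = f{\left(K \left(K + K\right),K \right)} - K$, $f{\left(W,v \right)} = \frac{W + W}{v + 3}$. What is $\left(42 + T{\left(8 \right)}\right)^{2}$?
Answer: $\frac{396900}{121} \approx 3280.2$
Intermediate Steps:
$f{\left(W,v \right)} = \frac{2 W}{3 + v}$
$T{\left(K \right)} = - K + \frac{4 K^{2}}{3 + K}$ ($T{\left(K \right)} = \frac{2 K \left(K + K\right)}{3 + K} - K = \frac{2 K 2 K}{3 + K} - K = \frac{2 \cdot 2 K^{2}}{3 + K} - K = \frac{4 K^{2}}{3 + K} - K = - K + \frac{4 K^{2}}{3 + K}$)
$\left(42 + T{\left(8 \right)}\right)^{2} = \left(42 + 3 \cdot 8 \frac{1}{3 + 8} \left(-1 + 8\right)\right)^{2} = \left(42 + 3 \cdot 8 \cdot \frac{1}{11} \cdot 7\right)^{2} = \left(42 + \frac{168}{11}\right)^{2} = \left(\frac{630}{11}\right)^{2} = \frac{396900}{121}$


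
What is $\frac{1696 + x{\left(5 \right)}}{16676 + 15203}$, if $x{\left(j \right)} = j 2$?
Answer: $\frac{1706}{31879} \approx 0.053515$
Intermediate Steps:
$x{\left(j \right)} = 2 j$
$\frac{1696 + x{\left(5 \right)}}{16676 + 15203} = \frac{1696 + 2 \cdot 5}{16676 + 15203} = \frac{1696 + 10}{31879} = 1706 \cdot \frac{1}{31879} = \frac{1706}{31879}$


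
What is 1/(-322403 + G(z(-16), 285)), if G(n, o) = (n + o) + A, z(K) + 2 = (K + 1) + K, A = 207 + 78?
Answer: -1/321866 ≈ -3.1069e-6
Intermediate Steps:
A = 285
z(K) = -1 + 2*K (z(K) = -2 + ((K + 1) + K) = -2 + ((1 + K) + K) = -2 + (1 + 2*K) = -1 + 2*K)
G(n, o) = 285 + n + o (G(n, o) = (n + o) + 285 = 285 + n + o)
1/(-322403 + G(z(-16), 285)) = 1/(-322403 + (285 + (-1 + 2*(-16)) + 285)) = 1/(-322403 + (285 + (-1 - 32) + 285)) = 1/(-322403 + (285 - 33 + 285)) = 1/(-322403 + 537) = 1/(-321866) = -1/321866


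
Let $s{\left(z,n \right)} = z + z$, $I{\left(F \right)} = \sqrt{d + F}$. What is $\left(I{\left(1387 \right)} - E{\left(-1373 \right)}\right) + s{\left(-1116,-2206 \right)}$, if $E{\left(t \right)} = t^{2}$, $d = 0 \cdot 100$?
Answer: $-1887361 + \sqrt{1387} \approx -1.8873 \cdot 10^{6}$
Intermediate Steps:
$d = 0$
$I{\left(F \right)} = \sqrt{F}$ ($I{\left(F \right)} = \sqrt{0 + F} = \sqrt{F}$)
$s{\left(z,n \right)} = 2 z$
$\left(I{\left(1387 \right)} - E{\left(-1373 \right)}\right) + s{\left(-1116,-2206 \right)} = \left(\sqrt{1387} - \left(-1373\right)^{2}\right) + 2 \left(-1116\right) = \left(\sqrt{1387} - 1885129\right) - 2232 = \left(-1885129 + \sqrt{1387}\right) - 2232 = -1887361 + \sqrt{1387}$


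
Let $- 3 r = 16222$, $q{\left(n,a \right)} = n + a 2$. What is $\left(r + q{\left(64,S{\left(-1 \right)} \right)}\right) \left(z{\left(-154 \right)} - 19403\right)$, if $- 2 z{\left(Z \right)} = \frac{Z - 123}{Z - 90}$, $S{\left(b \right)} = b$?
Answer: $\frac{37960984469}{366} \approx 1.0372 \cdot 10^{8}$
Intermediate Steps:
$q{\left(n,a \right)} = n + 2 a$
$r = - \frac{16222}{3}$ ($r = \left(- \frac{1}{3}\right) 16222 = - \frac{16222}{3} \approx -5407.3$)
$z{\left(Z \right)} = - \frac{-123 + Z}{2 \left(-90 + Z\right)}$ ($z{\left(Z \right)} = - \frac{\left(Z - 123\right) \frac{1}{Z - 90}}{2} = - \frac{\left(-123 + Z\right) \frac{1}{-90 + Z}}{2} = - \frac{\frac{1}{-90 + Z} \left(-123 + Z\right)}{2} = - \frac{-123 + Z}{2 \left(-90 + Z\right)}$)
$\left(r + q{\left(64,S{\left(-1 \right)} \right)}\right) \left(z{\left(-154 \right)} - 19403\right) = \left(- \frac{16222}{3} + \left(64 + 2 \left(-1\right)\right)\right) \left(\frac{123 - -154}{2 \left(-90 - 154\right)} - 19403\right) = \left(- \frac{16222}{3} + \left(64 - 2\right)\right) \left(\frac{123 + 154}{2 \left(-244\right)} - 19403\right) = \left(- \frac{16222}{3} + 62\right) \left(\frac{1}{2} \left(- \frac{1}{244}\right) 277 - 19403\right) = - \frac{16036 \left(- \frac{277}{488} - 19403\right)}{3} = \left(- \frac{16036}{3}\right) \left(- \frac{9468941}{488}\right) = \frac{37960984469}{366}$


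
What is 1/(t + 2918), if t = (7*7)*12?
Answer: 1/3506 ≈ 0.00028523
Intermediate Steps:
t = 588 (t = 49*12 = 588)
1/(t + 2918) = 1/(588 + 2918) = 1/3506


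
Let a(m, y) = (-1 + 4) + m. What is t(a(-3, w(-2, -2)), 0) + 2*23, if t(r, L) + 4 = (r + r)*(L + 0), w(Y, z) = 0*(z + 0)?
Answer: 42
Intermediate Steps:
w(Y, z) = 0 (w(Y, z) = 0*z = 0)
a(m, y) = 3 + m
t(r, L) = -4 + 2*L*r (t(r, L) = -4 + (r + r)*(L + 0) = -4 + (2*r)*L = -4 + 2*L*r)
t(a(-3, w(-2, -2)), 0) + 2*23 = (-4 + 2*0*(3 - 3)) + 2*23 = (-4 + 2*0*0) + 46 = (-4 + 0) + 46 = -4 + 46 = 42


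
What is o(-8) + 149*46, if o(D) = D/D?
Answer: 6855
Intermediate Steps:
o(D) = 1
o(-8) + 149*46 = 1 + 149*46 = 1 + 6854 = 6855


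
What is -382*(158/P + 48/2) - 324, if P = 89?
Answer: -905144/89 ≈ -10170.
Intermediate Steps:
-382*(158/P + 48/2) - 324 = -382*(158/89 + 48/2) - 324 = -382*(158*(1/89) + 48*(½)) - 324 = -382*(158/89 + 24) - 324 = -382*2294/89 - 324 = -876308/89 - 324 = -905144/89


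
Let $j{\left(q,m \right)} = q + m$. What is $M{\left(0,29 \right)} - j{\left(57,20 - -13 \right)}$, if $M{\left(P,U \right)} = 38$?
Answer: $-52$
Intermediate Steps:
$j{\left(q,m \right)} = m + q$
$M{\left(0,29 \right)} - j{\left(57,20 - -13 \right)} = 38 - \left(\left(20 - -13\right) + 57\right) = 38 - \left(\left(20 + 13\right) + 57\right) = 38 - \left(33 + 57\right) = 38 - 90 = -52$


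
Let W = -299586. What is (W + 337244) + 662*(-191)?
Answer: -88784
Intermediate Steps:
(W + 337244) + 662*(-191) = (-299586 + 337244) + 662*(-191) = 37658 - 126442 = -88784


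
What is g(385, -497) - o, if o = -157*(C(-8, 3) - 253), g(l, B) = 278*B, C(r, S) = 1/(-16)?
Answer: -2846349/16 ≈ -1.7790e+5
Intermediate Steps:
C(r, S) = -1/16
o = 635693/16 (o = -157*(-1/16 - 253) = -157*(-4049/16) = 635693/16 ≈ 39731.)
g(385, -497) - o = 278*(-497) - 1*635693/16 = -138166 - 635693/16 = -2846349/16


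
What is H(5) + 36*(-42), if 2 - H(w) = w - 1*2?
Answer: -1513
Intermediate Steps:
H(w) = 4 - w (H(w) = 2 - (w - 1*2) = 2 - (w - 2) = 2 - (-2 + w) = 2 + (2 - w) = 4 - w)
H(5) + 36*(-42) = (4 - 1*5) + 36*(-42) = (4 - 5) - 1512 = -1 - 1512 = -1513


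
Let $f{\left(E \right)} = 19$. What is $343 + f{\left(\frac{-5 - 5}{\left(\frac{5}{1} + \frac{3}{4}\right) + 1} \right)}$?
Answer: $362$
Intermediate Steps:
$343 + f{\left(\frac{-5 - 5}{\left(\frac{5}{1} + \frac{3}{4}\right) + 1} \right)} = 343 + 19 = 362$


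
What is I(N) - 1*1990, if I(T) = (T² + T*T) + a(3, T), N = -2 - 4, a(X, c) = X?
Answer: -1915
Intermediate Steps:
N = -6
I(T) = 3 + 2*T² (I(T) = (T² + T*T) + 3 = (T² + T²) + 3 = 2*T² + 3 = 3 + 2*T²)
I(N) - 1*1990 = (3 + 2*(-6)²) - 1*1990 = (3 + 2*36) - 1990 = (3 + 72) - 1990 = 75 - 1990 = -1915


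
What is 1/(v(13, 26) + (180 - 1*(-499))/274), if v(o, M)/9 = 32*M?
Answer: 274/2052391 ≈ 0.00013350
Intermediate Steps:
v(o, M) = 288*M (v(o, M) = 9*(32*M) = 288*M)
1/(v(13, 26) + (180 - 1*(-499))/274) = 1/(288*26 + (180 - 1*(-499))/274) = 1/(7488 + (180 + 499)*(1/274)) = 1/(7488 + 679*(1/274)) = 1/(7488 + 679/274) = 1/(2052391/274) = 274/2052391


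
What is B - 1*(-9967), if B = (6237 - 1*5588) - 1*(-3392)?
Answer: 14008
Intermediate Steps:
B = 4041 (B = (6237 - 5588) + 3392 = 649 + 3392 = 4041)
B - 1*(-9967) = 4041 - 1*(-9967) = 4041 + 9967 = 14008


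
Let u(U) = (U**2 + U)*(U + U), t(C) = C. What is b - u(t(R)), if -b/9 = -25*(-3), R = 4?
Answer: -835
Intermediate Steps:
u(U) = 2*U*(U + U**2) (u(U) = (U + U**2)*(2*U) = 2*U*(U + U**2))
b = -675 (b = -(-225)*(-3) = -9*75 = -675)
b - u(t(R)) = -675 - 2*4**2*(1 + 4) = -675 - 2*16*5 = -675 - 1*160 = -675 - 160 = -835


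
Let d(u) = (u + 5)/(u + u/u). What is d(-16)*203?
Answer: 2233/15 ≈ 148.87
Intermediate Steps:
d(u) = (5 + u)/(1 + u) (d(u) = (5 + u)/(u + 1) = (5 + u)/(1 + u))
d(-16)*203 = ((5 - 16)/(1 - 16))*203 = (-11/(-15))*203 = -1/15*(-11)*203 = (11/15)*203 = 2233/15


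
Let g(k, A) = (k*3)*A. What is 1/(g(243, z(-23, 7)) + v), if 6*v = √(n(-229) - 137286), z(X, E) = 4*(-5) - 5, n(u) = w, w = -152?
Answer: -328050/5978779969 - 3*I*√137438/5978779969 ≈ -5.4869e-5 - 1.8602e-7*I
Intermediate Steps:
n(u) = -152
z(X, E) = -25 (z(X, E) = -20 - 5 = -25)
g(k, A) = 3*A*k (g(k, A) = (3*k)*A = 3*A*k)
v = I*√137438/6 (v = √(-152 - 137286)/6 = √(-137438)/6 = (I*√137438)/6 = I*√137438/6 ≈ 61.788*I)
1/(g(243, z(-23, 7)) + v) = 1/(3*(-25)*243 + I*√137438/6) = 1/(-18225 + I*√137438/6)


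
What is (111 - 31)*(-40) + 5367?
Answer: 2167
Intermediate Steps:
(111 - 31)*(-40) + 5367 = 80*(-40) + 5367 = -3200 + 5367 = 2167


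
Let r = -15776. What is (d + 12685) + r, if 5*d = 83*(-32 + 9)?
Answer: -17364/5 ≈ -3472.8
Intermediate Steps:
d = -1909/5 (d = (83*(-32 + 9))/5 = (83*(-23))/5 = (⅕)*(-1909) = -1909/5 ≈ -381.80)
(d + 12685) + r = (-1909/5 + 12685) - 15776 = 61516/5 - 15776 = -17364/5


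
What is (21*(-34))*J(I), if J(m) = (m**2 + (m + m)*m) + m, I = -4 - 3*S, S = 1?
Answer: -99960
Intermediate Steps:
I = -7 (I = -4 - 3*1 = -4 - 3 = -7)
J(m) = m + 3*m**2 (J(m) = (m**2 + (2*m)*m) + m = (m**2 + 2*m**2) + m = 3*m**2 + m = m + 3*m**2)
(21*(-34))*J(I) = (21*(-34))*(-7*(1 + 3*(-7))) = -(-4998)*(1 - 21) = -(-4998)*(-20) = -714*140 = -99960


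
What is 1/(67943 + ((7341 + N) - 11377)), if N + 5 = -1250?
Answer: 1/62652 ≈ 1.5961e-5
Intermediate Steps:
N = -1255 (N = -5 - 1250 = -1255)
1/(67943 + ((7341 + N) - 11377)) = 1/(67943 + ((7341 - 1255) - 11377)) = 1/(67943 + (6086 - 11377)) = 1/(67943 - 5291) = 1/62652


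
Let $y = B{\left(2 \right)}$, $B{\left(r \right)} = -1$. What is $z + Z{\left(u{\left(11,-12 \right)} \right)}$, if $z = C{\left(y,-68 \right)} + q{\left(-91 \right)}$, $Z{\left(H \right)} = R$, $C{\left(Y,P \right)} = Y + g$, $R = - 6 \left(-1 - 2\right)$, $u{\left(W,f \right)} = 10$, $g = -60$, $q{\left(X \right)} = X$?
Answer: $-134$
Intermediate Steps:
$y = -1$
$R = 18$ ($R = \left(-6\right) \left(-3\right) = 18$)
$C{\left(Y,P \right)} = -60 + Y$ ($C{\left(Y,P \right)} = Y - 60 = -60 + Y$)
$Z{\left(H \right)} = 18$
$z = -152$ ($z = \left(-60 - 1\right) - 91 = -61 - 91 = -152$)
$z + Z{\left(u{\left(11,-12 \right)} \right)} = -152 + 18 = -134$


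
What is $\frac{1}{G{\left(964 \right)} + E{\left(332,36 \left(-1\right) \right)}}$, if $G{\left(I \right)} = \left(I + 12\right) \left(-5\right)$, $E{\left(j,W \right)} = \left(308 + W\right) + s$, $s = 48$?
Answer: $- \frac{1}{4560} \approx -0.0002193$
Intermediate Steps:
$E{\left(j,W \right)} = 356 + W$ ($E{\left(j,W \right)} = \left(308 + W\right) + 48 = 356 + W$)
$G{\left(I \right)} = -60 - 5 I$ ($G{\left(I \right)} = \left(12 + I\right) \left(-5\right) = -60 - 5 I$)
$\frac{1}{G{\left(964 \right)} + E{\left(332,36 \left(-1\right) \right)}} = \frac{1}{\left(-60 - 4820\right) + \left(356 + 36 \left(-1\right)\right)} = \frac{1}{\left(-60 - 4820\right) + \left(356 - 36\right)} = \frac{1}{-4880 + 320} = \frac{1}{-4560} = - \frac{1}{4560}$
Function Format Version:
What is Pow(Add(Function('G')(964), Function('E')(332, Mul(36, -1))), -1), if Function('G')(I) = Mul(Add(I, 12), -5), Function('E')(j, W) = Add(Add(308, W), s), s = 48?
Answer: Rational(-1, 4560) ≈ -0.00021930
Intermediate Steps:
Function('E')(j, W) = Add(356, W) (Function('E')(j, W) = Add(Add(308, W), 48) = Add(356, W))
Function('G')(I) = Add(-60, Mul(-5, I)) (Function('G')(I) = Mul(Add(12, I), -5) = Add(-60, Mul(-5, I)))
Pow(Add(Function('G')(964), Function('E')(332, Mul(36, -1))), -1) = Pow(Add(Add(-60, Mul(-5, 964)), Add(356, Mul(36, -1))), -1) = Pow(Add(Add(-60, -4820), Add(356, -36)), -1) = Pow(Add(-4880, 320), -1) = Pow(-4560, -1) = Rational(-1, 4560)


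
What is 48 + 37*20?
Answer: 788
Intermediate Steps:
48 + 37*20 = 48 + 740 = 788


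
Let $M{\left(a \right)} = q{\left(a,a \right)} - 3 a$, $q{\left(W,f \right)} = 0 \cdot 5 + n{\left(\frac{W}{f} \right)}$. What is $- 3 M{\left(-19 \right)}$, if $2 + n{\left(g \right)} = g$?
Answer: $-168$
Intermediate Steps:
$n{\left(g \right)} = -2 + g$
$q{\left(W,f \right)} = -2 + \frac{W}{f}$ ($q{\left(W,f \right)} = 0 \cdot 5 + \left(-2 + \frac{W}{f}\right) = 0 + \left(-2 + \frac{W}{f}\right) = -2 + \frac{W}{f}$)
$M{\left(a \right)} = -1 - 3 a$ ($M{\left(a \right)} = \left(-2 + \frac{a}{a}\right) - 3 a = \left(-2 + 1\right) - 3 a = -1 - 3 a$)
$- 3 M{\left(-19 \right)} = - 3 \left(-1 - -57\right) = - 3 \left(-1 + 57\right) = \left(-3\right) 56 = -168$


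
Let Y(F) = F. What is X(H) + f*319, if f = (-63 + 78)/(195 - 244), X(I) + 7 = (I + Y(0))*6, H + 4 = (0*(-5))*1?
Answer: -6304/49 ≈ -128.65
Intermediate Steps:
H = -4 (H = -4 + (0*(-5))*1 = -4 + 0*1 = -4 + 0 = -4)
X(I) = -7 + 6*I (X(I) = -7 + (I + 0)*6 = -7 + I*6 = -7 + 6*I)
f = -15/49 (f = 15/(-49) = 15*(-1/49) = -15/49 ≈ -0.30612)
X(H) + f*319 = (-7 + 6*(-4)) - 15/49*319 = (-7 - 24) - 4785/49 = -31 - 4785/49 = -6304/49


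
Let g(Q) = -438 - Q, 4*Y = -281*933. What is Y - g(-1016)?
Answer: -264485/4 ≈ -66121.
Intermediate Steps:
Y = -262173/4 (Y = (-281*933)/4 = (¼)*(-262173) = -262173/4 ≈ -65543.)
Y - g(-1016) = -262173/4 - (-438 - 1*(-1016)) = -262173/4 - (-438 + 1016) = -262173/4 - 1*578 = -262173/4 - 578 = -264485/4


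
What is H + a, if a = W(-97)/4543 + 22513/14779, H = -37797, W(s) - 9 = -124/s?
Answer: -246149706009187/6512676709 ≈ -37796.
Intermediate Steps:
W(s) = 9 - 124/s
a = 9935560886/6512676709 (a = (9 - 124/(-97))/4543 + 22513/14779 = (9 - 124*(-1/97))*(1/4543) + 22513*(1/14779) = (9 + 124/97)*(1/4543) + 22513/14779 = (997/97)*(1/4543) + 22513/14779 = 997/440671 + 22513/14779 = 9935560886/6512676709 ≈ 1.5256)
H + a = -37797 + 9935560886/6512676709 = -246149706009187/6512676709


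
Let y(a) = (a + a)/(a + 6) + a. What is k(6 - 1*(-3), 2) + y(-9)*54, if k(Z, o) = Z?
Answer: -153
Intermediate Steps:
y(a) = a + 2*a/(6 + a) (y(a) = (2*a)/(6 + a) + a = 2*a/(6 + a) + a = a + 2*a/(6 + a))
k(6 - 1*(-3), 2) + y(-9)*54 = (6 - 1*(-3)) - 9*(8 - 9)/(6 - 9)*54 = (6 + 3) - 9*(-1)/(-3)*54 = 9 - 9*(-⅓)*(-1)*54 = 9 - 3*54 = 9 - 162 = -153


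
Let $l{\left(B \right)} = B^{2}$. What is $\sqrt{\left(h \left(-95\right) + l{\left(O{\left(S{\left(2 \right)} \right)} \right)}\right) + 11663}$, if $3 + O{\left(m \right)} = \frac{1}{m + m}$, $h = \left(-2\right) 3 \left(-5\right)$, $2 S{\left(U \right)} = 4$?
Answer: $\frac{3 \sqrt{15681}}{4} \approx 93.918$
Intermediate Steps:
$S{\left(U \right)} = 2$ ($S{\left(U \right)} = \frac{1}{2} \cdot 4 = 2$)
$h = 30$ ($h = \left(-6\right) \left(-5\right) = 30$)
$O{\left(m \right)} = -3 + \frac{1}{2 m}$ ($O{\left(m \right)} = -3 + \frac{1}{m + m} = -3 + \frac{1}{2 m}$)
$\sqrt{\left(h \left(-95\right) + l{\left(O{\left(S{\left(2 \right)} \right)} \right)}\right) + 11663} = \sqrt{\left(30 \left(-95\right) + \left(-3 + \frac{1}{2 \cdot 2}\right)^{2}\right) + 11663} = \sqrt{\left(-2850 + \left(-3 + \frac{1}{2} \cdot \frac{1}{2}\right)^{2}\right) + 11663} = \sqrt{\left(-2850 + \left(-3 + \frac{1}{4}\right)^{2}\right) + 11663} = \sqrt{\left(-2850 + \left(- \frac{11}{4}\right)^{2}\right) + 11663} = \sqrt{\left(-2850 + \frac{121}{16}\right) + 11663} = \sqrt{- \frac{45479}{16} + 11663} = \sqrt{\frac{141129}{16}} = \frac{3 \sqrt{15681}}{4}$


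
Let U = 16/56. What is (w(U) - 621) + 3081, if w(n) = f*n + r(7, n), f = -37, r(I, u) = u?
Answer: 17148/7 ≈ 2449.7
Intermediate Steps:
U = 2/7 (U = 16*(1/56) = 2/7 ≈ 0.28571)
w(n) = -36*n (w(n) = -37*n + n = -36*n)
(w(U) - 621) + 3081 = (-36*2/7 - 621) + 3081 = (-72/7 - 621) + 3081 = -4419/7 + 3081 = 17148/7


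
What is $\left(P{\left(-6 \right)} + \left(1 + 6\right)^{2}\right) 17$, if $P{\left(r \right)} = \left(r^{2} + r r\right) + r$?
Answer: $1955$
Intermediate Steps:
$P{\left(r \right)} = r + 2 r^{2}$ ($P{\left(r \right)} = \left(r^{2} + r^{2}\right) + r = 2 r^{2} + r = r + 2 r^{2}$)
$\left(P{\left(-6 \right)} + \left(1 + 6\right)^{2}\right) 17 = \left(- 6 \left(1 + 2 \left(-6\right)\right) + \left(1 + 6\right)^{2}\right) 17 = \left(- 6 \left(1 - 12\right) + 7^{2}\right) 17 = \left(\left(-6\right) \left(-11\right) + 49\right) 17 = \left(66 + 49\right) 17 = 115 \cdot 17 = 1955$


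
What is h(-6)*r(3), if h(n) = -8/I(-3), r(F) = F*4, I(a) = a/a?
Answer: -96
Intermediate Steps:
I(a) = 1
r(F) = 4*F
h(n) = -8 (h(n) = -8/1 = -8*1 = -8)
h(-6)*r(3) = -32*3 = -8*12 = -96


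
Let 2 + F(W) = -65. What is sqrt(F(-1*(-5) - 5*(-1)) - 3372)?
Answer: I*sqrt(3439) ≈ 58.643*I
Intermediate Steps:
F(W) = -67 (F(W) = -2 - 65 = -67)
sqrt(F(-1*(-5) - 5*(-1)) - 3372) = sqrt(-67 - 3372) = sqrt(-3439) = I*sqrt(3439)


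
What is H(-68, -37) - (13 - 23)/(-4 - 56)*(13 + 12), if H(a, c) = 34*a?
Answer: -13897/6 ≈ -2316.2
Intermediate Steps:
H(-68, -37) - (13 - 23)/(-4 - 56)*(13 + 12) = 34*(-68) - (13 - 23)/(-4 - 56)*(13 + 12) = -2312 - (-10/(-60))*25 = -2312 - (-10*(-1/60))*25 = -2312 - 25/6 = -13897/6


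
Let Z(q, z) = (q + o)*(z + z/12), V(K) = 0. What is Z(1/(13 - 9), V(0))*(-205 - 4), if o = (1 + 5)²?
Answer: 0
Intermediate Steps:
o = 36 (o = 6² = 36)
Z(q, z) = 13*z*(36 + q)/12 (Z(q, z) = (q + 36)*(z + z/12) = (36 + q)*(z + z*(1/12)) = (36 + q)*(z + z/12) = (36 + q)*(13*z/12) = 13*z*(36 + q)/12)
Z(1/(13 - 9), V(0))*(-205 - 4) = ((13/12)*0*(36 + 1/(13 - 9)))*(-205 - 4) = ((13/12)*0*(36 + 1/4))*(-209) = ((13/12)*0*(36 + ¼))*(-209) = ((13/12)*0*(145/4))*(-209) = 0*(-209) = 0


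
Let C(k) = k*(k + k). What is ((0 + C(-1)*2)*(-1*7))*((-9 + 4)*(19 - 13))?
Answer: 840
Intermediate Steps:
C(k) = 2*k² (C(k) = k*(2*k) = 2*k²)
((0 + C(-1)*2)*(-1*7))*((-9 + 4)*(19 - 13)) = ((0 + (2*(-1)²)*2)*(-1*7))*((-9 + 4)*(19 - 13)) = ((0 + (2*1)*2)*(-7))*(-5*6) = ((0 + 2*2)*(-7))*(-30) = ((0 + 4)*(-7))*(-30) = (4*(-7))*(-30) = -28*(-30) = 840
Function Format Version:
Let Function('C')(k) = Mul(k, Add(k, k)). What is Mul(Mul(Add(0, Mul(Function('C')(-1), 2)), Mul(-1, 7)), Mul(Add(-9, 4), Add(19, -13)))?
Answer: 840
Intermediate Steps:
Function('C')(k) = Mul(2, Pow(k, 2)) (Function('C')(k) = Mul(k, Mul(2, k)) = Mul(2, Pow(k, 2)))
Mul(Mul(Add(0, Mul(Function('C')(-1), 2)), Mul(-1, 7)), Mul(Add(-9, 4), Add(19, -13))) = Mul(Mul(Add(0, Mul(Mul(2, Pow(-1, 2)), 2)), Mul(-1, 7)), Mul(Add(-9, 4), Add(19, -13))) = Mul(Mul(Add(0, Mul(Mul(2, 1), 2)), -7), Mul(-5, 6)) = Mul(Mul(Add(0, Mul(2, 2)), -7), -30) = Mul(Mul(Add(0, 4), -7), -30) = Mul(Mul(4, -7), -30) = Mul(-28, -30) = 840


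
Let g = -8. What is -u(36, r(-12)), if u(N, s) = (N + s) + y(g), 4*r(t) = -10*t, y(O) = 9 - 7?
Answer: -68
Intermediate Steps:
y(O) = 2
r(t) = -5*t/2 (r(t) = (-10*t)/4 = -5*t/2)
u(N, s) = 2 + N + s (u(N, s) = (N + s) + 2 = 2 + N + s)
-u(36, r(-12)) = -(2 + 36 - 5/2*(-12)) = -(2 + 36 + 30) = -1*68 = -68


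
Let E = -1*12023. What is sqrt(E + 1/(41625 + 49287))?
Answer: 5*I*sqrt(248424989118)/22728 ≈ 109.65*I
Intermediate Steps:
E = -12023
sqrt(E + 1/(41625 + 49287)) = sqrt(-12023 + 1/(41625 + 49287)) = sqrt(-12023 + 1/90912) = sqrt(-1093034975/90912) = 5*I*sqrt(248424989118)/22728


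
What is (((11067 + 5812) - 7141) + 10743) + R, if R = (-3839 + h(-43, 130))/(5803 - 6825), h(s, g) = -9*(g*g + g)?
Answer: 21088691/1022 ≈ 20635.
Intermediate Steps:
h(s, g) = -9*g - 9*g² (h(s, g) = -9*(g² + g) = -9*(g + g²) = -(9*g + 9*g²) = -9*g - 9*g²)
R = 157109/1022 (R = (-3839 - 9*130*(1 + 130))/(5803 - 6825) = (-3839 - 9*130*131)/(-1022) = (-3839 - 153270)*(-1/1022) = -157109*(-1/1022) = 157109/1022 ≈ 153.73)
(((11067 + 5812) - 7141) + 10743) + R = (((11067 + 5812) - 7141) + 10743) + 157109/1022 = ((16879 - 7141) + 10743) + 157109/1022 = (9738 + 10743) + 157109/1022 = 20481 + 157109/1022 = 21088691/1022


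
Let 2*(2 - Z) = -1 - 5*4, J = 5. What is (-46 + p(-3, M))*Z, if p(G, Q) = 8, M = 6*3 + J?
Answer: -475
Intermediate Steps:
M = 23 (M = 6*3 + 5 = 18 + 5 = 23)
Z = 25/2 (Z = 2 - (-1 - 5*4)/2 = 2 - (-1 - 20)/2 = 2 - 1/2*(-21) = 2 + 21/2 = 25/2 ≈ 12.500)
(-46 + p(-3, M))*Z = (-46 + 8)*(25/2) = -38*25/2 = -475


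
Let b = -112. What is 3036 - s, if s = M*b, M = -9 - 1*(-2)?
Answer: 2252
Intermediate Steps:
M = -7 (M = -9 + 2 = -7)
s = 784 (s = -7*(-112) = 784)
3036 - s = 3036 - 1*784 = 3036 - 784 = 2252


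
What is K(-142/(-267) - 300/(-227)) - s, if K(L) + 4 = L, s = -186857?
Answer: 11325085811/60609 ≈ 1.8685e+5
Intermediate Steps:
K(L) = -4 + L
K(-142/(-267) - 300/(-227)) - s = (-4 + (-142/(-267) - 300/(-227))) - 1*(-186857) = (-4 + (-142*(-1/267) - 300*(-1/227))) + 186857 = (-4 + (142/267 + 300/227)) + 186857 = (-4 + 112334/60609) + 186857 = -130102/60609 + 186857 = 11325085811/60609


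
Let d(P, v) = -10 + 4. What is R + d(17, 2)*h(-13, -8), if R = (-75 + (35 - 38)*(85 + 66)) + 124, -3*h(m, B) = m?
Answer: -430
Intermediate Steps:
h(m, B) = -m/3
d(P, v) = -6
R = -404 (R = (-75 - 3*151) + 124 = (-75 - 453) + 124 = -528 + 124 = -404)
R + d(17, 2)*h(-13, -8) = -404 - (-2)*(-13) = -404 - 6*13/3 = -404 - 26 = -430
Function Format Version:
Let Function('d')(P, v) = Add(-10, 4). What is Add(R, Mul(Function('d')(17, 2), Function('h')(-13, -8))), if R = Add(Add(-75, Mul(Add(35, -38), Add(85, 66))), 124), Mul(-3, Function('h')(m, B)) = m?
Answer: -430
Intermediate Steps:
Function('h')(m, B) = Mul(Rational(-1, 3), m)
Function('d')(P, v) = -6
R = -404 (R = Add(Add(-75, Mul(-3, 151)), 124) = Add(Add(-75, -453), 124) = Add(-528, 124) = -404)
Add(R, Mul(Function('d')(17, 2), Function('h')(-13, -8))) = Add(-404, Mul(-6, Mul(Rational(-1, 3), -13))) = Add(-404, Mul(-6, Rational(13, 3))) = Add(-404, -26) = -430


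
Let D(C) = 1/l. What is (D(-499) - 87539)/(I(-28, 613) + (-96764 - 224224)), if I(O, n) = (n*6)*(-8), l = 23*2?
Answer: 4026793/16118952 ≈ 0.24982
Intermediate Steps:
l = 46
D(C) = 1/46
I(O, n) = -48*n (I(O, n) = (6*n)*(-8) = -48*n)
(D(-499) - 87539)/(I(-28, 613) + (-96764 - 224224)) = (1/46 - 87539)/(-48*613 + (-96764 - 224224)) = -4026793/(46*(-29424 - 320988)) = -4026793/46/(-350412) = -4026793/46*(-1/350412) = 4026793/16118952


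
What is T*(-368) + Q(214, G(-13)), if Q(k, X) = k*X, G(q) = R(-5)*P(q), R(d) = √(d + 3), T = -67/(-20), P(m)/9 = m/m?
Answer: -6164/5 + 1926*I*√2 ≈ -1232.8 + 2723.8*I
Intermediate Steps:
P(m) = 9 (P(m) = 9*(m/m) = 9*1 = 9)
T = 67/20 (T = -67*(-1/20) = 67/20 ≈ 3.3500)
R(d) = √(3 + d)
G(q) = 9*I*√2 (G(q) = √(3 - 5)*9 = √(-2)*9 = (I*√2)*9 = 9*I*√2)
Q(k, X) = X*k
T*(-368) + Q(214, G(-13)) = (67/20)*(-368) + (9*I*√2)*214 = -6164/5 + 1926*I*√2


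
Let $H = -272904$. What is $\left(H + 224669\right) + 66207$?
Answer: $17972$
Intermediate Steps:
$\left(H + 224669\right) + 66207 = \left(-272904 + 224669\right) + 66207 = -48235 + 66207 = 17972$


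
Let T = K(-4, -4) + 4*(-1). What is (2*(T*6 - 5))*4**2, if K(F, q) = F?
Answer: -1696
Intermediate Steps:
T = -8 (T = -4 + 4*(-1) = -4 - 4 = -8)
(2*(T*6 - 5))*4**2 = (2*(-8*6 - 5))*4**2 = (2*(-48 - 5))*16 = (2*(-53))*16 = -106*16 = -1696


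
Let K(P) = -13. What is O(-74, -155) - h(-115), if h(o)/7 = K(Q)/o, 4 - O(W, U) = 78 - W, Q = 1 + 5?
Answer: -17111/115 ≈ -148.79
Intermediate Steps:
Q = 6
O(W, U) = -74 + W (O(W, U) = 4 - (78 - W) = 4 + (-78 + W) = -74 + W)
h(o) = -91/o (h(o) = 7*(-13/o) = -91/o)
O(-74, -155) - h(-115) = (-74 - 74) - (-91)/(-115) = -148 - (-91)*(-1)/115 = -148 - 1*91/115 = -148 - 91/115 = -17111/115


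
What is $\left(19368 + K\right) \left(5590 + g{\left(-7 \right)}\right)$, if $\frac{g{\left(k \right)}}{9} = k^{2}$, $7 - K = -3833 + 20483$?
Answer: $16434475$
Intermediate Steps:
$K = -16643$ ($K = 7 - \left(-3833 + 20483\right) = 7 - 16650 = -16643$)
$g{\left(k \right)} = 9 k^{2}$
$\left(19368 + K\right) \left(5590 + g{\left(-7 \right)}\right) = \left(19368 - 16643\right) \left(5590 + 9 \left(-7\right)^{2}\right) = 2725 \left(5590 + 9 \cdot 49\right) = 2725 \left(5590 + 441\right) = 2725 \cdot 6031 = 16434475$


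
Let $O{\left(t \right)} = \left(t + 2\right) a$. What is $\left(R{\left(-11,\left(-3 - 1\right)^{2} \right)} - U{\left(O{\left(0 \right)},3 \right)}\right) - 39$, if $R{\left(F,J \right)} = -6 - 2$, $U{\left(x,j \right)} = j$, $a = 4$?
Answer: $-50$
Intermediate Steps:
$O{\left(t \right)} = 8 + 4 t$ ($O{\left(t \right)} = \left(t + 2\right) 4 = \left(2 + t\right) 4 = 8 + 4 t$)
$R{\left(F,J \right)} = -8$ ($R{\left(F,J \right)} = -6 - 2 = -8$)
$\left(R{\left(-11,\left(-3 - 1\right)^{2} \right)} - U{\left(O{\left(0 \right)},3 \right)}\right) - 39 = \left(-8 - 3\right) - 39 = -11 - 39 = -50$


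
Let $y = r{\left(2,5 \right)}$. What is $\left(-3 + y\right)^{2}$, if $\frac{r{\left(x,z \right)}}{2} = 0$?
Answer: $9$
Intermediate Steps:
$r{\left(x,z \right)} = 0$ ($r{\left(x,z \right)} = 2 \cdot 0 = 0$)
$y = 0$
$\left(-3 + y\right)^{2} = \left(-3 + 0\right)^{2} = \left(-3\right)^{2} = 9$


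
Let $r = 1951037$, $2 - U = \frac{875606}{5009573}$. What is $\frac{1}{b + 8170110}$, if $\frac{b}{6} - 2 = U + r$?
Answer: $\frac{5009573}{99572051102352} \approx 5.0311 \cdot 10^{-8}$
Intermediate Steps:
$U = \frac{9143540}{5009573}$ ($U = 2 - \frac{875606}{5009573} = \frac{9143540}{5009573} \approx 1.8252$)
$b = \frac{58643288639322}{5009573}$ ($b = 12 + 6 \left(\frac{9143540}{5009573} + 1951037\right) = 12 + 6 \cdot \frac{9773871420741}{5009573} = 12 + \frac{58643228524446}{5009573} = \frac{58643288639322}{5009573} \approx 1.1706 \cdot 10^{7}$)
$\frac{1}{b + 8170110} = \frac{1}{\frac{58643288639322}{5009573} + 8170110} = \frac{1}{\frac{99572051102352}{5009573}} = \frac{5009573}{99572051102352}$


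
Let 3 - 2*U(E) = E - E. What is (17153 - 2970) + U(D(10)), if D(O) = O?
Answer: 28369/2 ≈ 14185.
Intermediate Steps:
U(E) = 3/2 (U(E) = 3/2 - (E - E)/2 = 3/2 - 1/2*0 = 3/2 + 0 = 3/2)
(17153 - 2970) + U(D(10)) = (17153 - 2970) + 3/2 = 14183 + 3/2 = 28369/2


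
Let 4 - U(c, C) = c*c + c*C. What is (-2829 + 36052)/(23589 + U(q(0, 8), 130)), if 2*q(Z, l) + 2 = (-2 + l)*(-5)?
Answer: 33223/25417 ≈ 1.3071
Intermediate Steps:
q(Z, l) = 4 - 5*l/2 (q(Z, l) = -1 + ((-2 + l)*(-5))/2 = -1 + (10 - 5*l)/2 = -1 + (5 - 5*l/2) = 4 - 5*l/2)
U(c, C) = 4 - c² - C*c (U(c, C) = 4 - (c*c + c*C) = 4 - (c² + C*c) = 4 + (-c² - C*c) = 4 - c² - C*c)
(-2829 + 36052)/(23589 + U(q(0, 8), 130)) = (-2829 + 36052)/(23589 + (4 - (4 - 5/2*8)² - 1*130*(4 - 5/2*8))) = 33223/(23589 + (4 - (4 - 20)² - 1*130*(4 - 20))) = 33223/(23589 + (4 - 1*(-16)² - 1*130*(-16))) = 33223/(23589 + (4 - 1*256 + 2080)) = 33223/(23589 + (4 - 256 + 2080)) = 33223/(23589 + 1828) = 33223/25417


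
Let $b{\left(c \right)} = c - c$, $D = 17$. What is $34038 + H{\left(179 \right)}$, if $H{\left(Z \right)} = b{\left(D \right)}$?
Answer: $34038$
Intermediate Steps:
$b{\left(c \right)} = 0$
$H{\left(Z \right)} = 0$
$34038 + H{\left(179 \right)} = 34038 + 0 = 34038$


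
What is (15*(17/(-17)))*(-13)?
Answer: 195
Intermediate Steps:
(15*(17/(-17)))*(-13) = (15*(17*(-1/17)))*(-13) = (15*(-1))*(-13) = -15*(-13) = 195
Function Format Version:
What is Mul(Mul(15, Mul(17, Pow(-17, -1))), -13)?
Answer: 195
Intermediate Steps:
Mul(Mul(15, Mul(17, Pow(-17, -1))), -13) = Mul(Mul(15, Mul(17, Rational(-1, 17))), -13) = Mul(Mul(15, -1), -13) = Mul(-15, -13) = 195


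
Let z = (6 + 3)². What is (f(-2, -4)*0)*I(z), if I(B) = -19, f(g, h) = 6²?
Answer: 0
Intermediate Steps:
f(g, h) = 36
z = 81 (z = 9² = 81)
(f(-2, -4)*0)*I(z) = (36*0)*(-19) = 0*(-19) = 0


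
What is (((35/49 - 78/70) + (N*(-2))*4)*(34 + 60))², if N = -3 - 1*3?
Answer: 500506384/25 ≈ 2.0020e+7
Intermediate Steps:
N = -6 (N = -3 - 3 = -6)
(((35/49 - 78/70) + (N*(-2))*4)*(34 + 60))² = (((35/49 - 78/70) - 6*(-2)*4)*(34 + 60))² = (((35*(1/49) - 78*1/70) + 12*4)*94)² = (((5/7 - 39/35) + 48)*94)² = ((-⅖ + 48)*94)² = ((238/5)*94)² = (22372/5)² = 500506384/25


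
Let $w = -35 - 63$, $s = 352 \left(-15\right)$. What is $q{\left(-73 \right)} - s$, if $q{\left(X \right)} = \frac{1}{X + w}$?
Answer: $\frac{902879}{171} \approx 5280.0$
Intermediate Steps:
$s = -5280$
$w = -98$ ($w = -35 - 63 = -98$)
$q{\left(X \right)} = \frac{1}{-98 + X}$ ($q{\left(X \right)} = \frac{1}{X - 98} = \frac{1}{-98 + X}$)
$q{\left(-73 \right)} - s = \frac{1}{-98 - 73} - -5280 = \frac{1}{-171} + 5280 = - \frac{1}{171} + 5280 = \frac{902879}{171}$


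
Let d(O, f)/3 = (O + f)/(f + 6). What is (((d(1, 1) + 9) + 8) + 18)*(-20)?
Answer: -5020/7 ≈ -717.14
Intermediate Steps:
d(O, f) = 3*(O + f)/(6 + f) (d(O, f) = 3*((O + f)/(f + 6)) = 3*((O + f)/(6 + f)) = 3*(O + f)/(6 + f))
(((d(1, 1) + 9) + 8) + 18)*(-20) = (((3*(1 + 1)/(6 + 1) + 9) + 8) + 18)*(-20) = (((3*2/7 + 9) + 8) + 18)*(-20) = (((3*(1/7)*2 + 9) + 8) + 18)*(-20) = (((6/7 + 9) + 8) + 18)*(-20) = ((69/7 + 8) + 18)*(-20) = (125/7 + 18)*(-20) = (251/7)*(-20) = -5020/7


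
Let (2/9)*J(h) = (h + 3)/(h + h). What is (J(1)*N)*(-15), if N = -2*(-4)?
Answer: -1080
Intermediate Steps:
J(h) = 9*(3 + h)/(4*h) (J(h) = 9*((h + 3)/(h + h))/2 = 9*((3 + h)/((2*h)))/2 = 9*((3 + h)*(1/(2*h)))/2 = 9*((3 + h)/(2*h))/2 = 9*(3 + h)/(4*h))
N = 8
(J(1)*N)*(-15) = (((9/4)*(3 + 1)/1)*8)*(-15) = (((9/4)*1*4)*8)*(-15) = (9*8)*(-15) = 72*(-15) = -1080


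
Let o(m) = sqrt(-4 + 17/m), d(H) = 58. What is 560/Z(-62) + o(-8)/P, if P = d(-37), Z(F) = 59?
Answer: 560/59 + 7*I*sqrt(2)/232 ≈ 9.4915 + 0.04267*I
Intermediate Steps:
P = 58
560/Z(-62) + o(-8)/P = 560/59 + sqrt(-4 + 17/(-8))/58 = 560*(1/59) + sqrt(-4 + 17*(-1/8))*(1/58) = 560/59 + sqrt(-4 - 17/8)*(1/58) = 560/59 + sqrt(-49/8)*(1/58) = 560/59 + (7*I*sqrt(2)/4)*(1/58) = 560/59 + 7*I*sqrt(2)/232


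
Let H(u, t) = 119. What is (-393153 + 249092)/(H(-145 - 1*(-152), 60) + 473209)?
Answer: -144061/473328 ≈ -0.30436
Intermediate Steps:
(-393153 + 249092)/(H(-145 - 1*(-152), 60) + 473209) = (-393153 + 249092)/(119 + 473209) = -144061/473328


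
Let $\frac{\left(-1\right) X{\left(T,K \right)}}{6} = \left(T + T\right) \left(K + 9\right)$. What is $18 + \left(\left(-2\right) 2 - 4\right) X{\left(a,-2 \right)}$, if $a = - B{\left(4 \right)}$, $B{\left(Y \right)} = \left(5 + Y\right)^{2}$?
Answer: $-54414$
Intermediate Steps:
$a = -81$ ($a = - \left(5 + 4\right)^{2} = - 9^{2} = \left(-1\right) 81 = -81$)
$X{\left(T,K \right)} = - 12 T \left(9 + K\right)$ ($X{\left(T,K \right)} = - 6 \left(T + T\right) \left(K + 9\right) = - 6 \cdot 2 T \left(9 + K\right) = - 12 T \left(9 + K\right)$)
$18 + \left(\left(-2\right) 2 - 4\right) X{\left(a,-2 \right)} = 18 + \left(\left(-2\right) 2 - 4\right) \left(\left(-12\right) \left(-81\right) \left(9 - 2\right)\right) = 18 + \left(-4 - 4\right) \left(\left(-12\right) \left(-81\right) 7\right) = 18 - 54432 = -54414$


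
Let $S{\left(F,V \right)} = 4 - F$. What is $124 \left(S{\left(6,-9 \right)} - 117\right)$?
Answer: $-14756$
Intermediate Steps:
$124 \left(S{\left(6,-9 \right)} - 117\right) = 124 \left(\left(4 - 6\right) - 117\right) = 124 \left(-2 - 117\right) = 124 \left(-119\right) = -14756$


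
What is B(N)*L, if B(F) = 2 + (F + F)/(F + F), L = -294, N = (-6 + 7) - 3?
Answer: -882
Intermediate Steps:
N = -2 (N = 1 - 3 = -2)
B(F) = 3 (B(F) = 2 + (2*F)/((2*F)) = 2 + (2*F)*(1/(2*F)) = 2 + 1 = 3)
B(N)*L = 3*(-294) = -882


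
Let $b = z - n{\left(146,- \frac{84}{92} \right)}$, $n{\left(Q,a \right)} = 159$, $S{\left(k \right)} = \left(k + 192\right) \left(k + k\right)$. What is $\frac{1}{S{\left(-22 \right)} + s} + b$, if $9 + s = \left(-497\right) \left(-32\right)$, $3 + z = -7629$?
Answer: $- \frac{65561264}{8415} \approx -7791.0$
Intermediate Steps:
$z = -7632$ ($z = -3 - 7629 = -7632$)
$s = 15895$ ($s = -9 - -15904 = -9 + 15904 = 15895$)
$S{\left(k \right)} = 2 k \left(192 + k\right)$ ($S{\left(k \right)} = \left(192 + k\right) 2 k = 2 k \left(192 + k\right)$)
$b = -7791$ ($b = -7632 - 159 = -7791$)
$\frac{1}{S{\left(-22 \right)} + s} + b = \frac{1}{2 \left(-22\right) \left(192 - 22\right) + 15895} - 7791 = \frac{1}{2 \left(-22\right) 170 + 15895} - 7791 = \frac{1}{-7480 + 15895} - 7791 = \frac{1}{8415} - 7791 = - \frac{65561264}{8415}$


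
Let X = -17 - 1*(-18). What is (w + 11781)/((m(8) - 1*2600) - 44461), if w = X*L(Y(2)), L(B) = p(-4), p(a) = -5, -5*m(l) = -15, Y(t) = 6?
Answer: -256/1023 ≈ -0.25024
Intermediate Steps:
X = 1 (X = -17 + 18 = 1)
m(l) = 3 (m(l) = -1/5*(-15) = 3)
L(B) = -5
w = -5 (w = 1*(-5) = -5)
(w + 11781)/((m(8) - 1*2600) - 44461) = (-5 + 11781)/((3 - 1*2600) - 44461) = 11776/((3 - 2600) - 44461) = 11776/(-2597 - 44461) = 11776/(-47058) = 11776*(-1/47058) = -256/1023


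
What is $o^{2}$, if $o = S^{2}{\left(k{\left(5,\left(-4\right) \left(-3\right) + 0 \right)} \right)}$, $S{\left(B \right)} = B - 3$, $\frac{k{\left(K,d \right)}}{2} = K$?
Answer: $2401$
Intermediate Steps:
$k{\left(K,d \right)} = 2 K$
$S{\left(B \right)} = -3 + B$ ($S{\left(B \right)} = B - 3 = -3 + B$)
$o = 49$ ($o = \left(-3 + 2 \cdot 5\right)^{2} = \left(-3 + 10\right)^{2} = 7^{2} = 49$)
$o^{2} = 49^{2} = 2401$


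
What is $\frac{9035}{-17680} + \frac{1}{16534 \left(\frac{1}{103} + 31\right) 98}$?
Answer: $- \frac{89921536087}{175961573872} \approx -0.51103$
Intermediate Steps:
$\frac{9035}{-17680} + \frac{1}{16534 \left(\frac{1}{103} + 31\right) 98} = 9035 \left(- \frac{1}{17680}\right) + \frac{1}{16534 \left(\frac{1}{103} + 31\right) 98} = - \frac{139}{272} + \frac{1}{16534 \cdot \frac{3194}{103} \cdot 98} = - \frac{139}{272} + \frac{1}{16534 \cdot \frac{313012}{103}} = - \frac{139}{272} + \frac{1}{16534} \cdot \frac{103}{313012} = - \frac{139}{272} + \frac{103}{5175340408} = - \frac{89921536087}{175961573872}$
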